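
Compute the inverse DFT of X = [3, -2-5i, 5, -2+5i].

x[n] = (1/4) Σ(k=0 to 3) X[k] · e^(2πikn/4)

Computing each x[n]:
x[0] = 1
x[1] = 2
x[2] = 3
x[3] = -3

x = [1, 2, 3, -3]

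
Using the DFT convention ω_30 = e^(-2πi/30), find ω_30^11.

ω_30^11 = e^(-2πi·11/30)
= cos(-2π·11/30) + i·sin(-2π·11/30)
= cos(-22π/30) + i·sin(-22π/30)

ω_30^11 = cos(-22π/30) + i·sin(-22π/30) = -0.6691-0.7431i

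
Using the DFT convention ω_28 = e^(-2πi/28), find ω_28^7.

ω_28^7 = e^(-2πi·7/28)
= cos(-2π·7/28) + i·sin(-2π·7/28)
= cos(-14π/28) + i·sin(-14π/28)

ω_28^7 = cos(-14π/28) + i·sin(-14π/28) = -1i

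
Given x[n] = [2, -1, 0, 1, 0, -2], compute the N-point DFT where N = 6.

X[k] = Σ(n=0 to 5) x[n] · ω_6^(nk)
where ω_6 = e^(-2πi/6)

Computing each X[k]:
X[0] = 0
X[1] = -0.5000-0.8660i
X[2] = 4.5000-0.8660i
X[3] = 4
X[4] = 4.5000+0.8660i
X[5] = -0.5000+0.8660i

X = [0, -0.5000-0.8660i, 4.5000-0.8660i, 4, 4.5000+0.8660i, -0.5000+0.8660i]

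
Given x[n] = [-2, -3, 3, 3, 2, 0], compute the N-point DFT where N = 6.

X[k] = Σ(n=0 to 5) x[n] · ω_6^(nk)
where ω_6 = e^(-2πi/6)

Computing each X[k]:
X[0] = 3
X[1] = -9.0000+1.7321i
X[2] = 3.4641i
X[3] = 3
X[4] = -3.4641i
X[5] = -9.0000-1.7321i

X = [3, -9.0000+1.7321i, 3.4641i, 3, -3.4641i, -9.0000-1.7321i]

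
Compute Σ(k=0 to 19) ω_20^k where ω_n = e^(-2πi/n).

Sum of all nth roots of unity equals 0 for n > 1 (geometric series with r ≠ 1).

0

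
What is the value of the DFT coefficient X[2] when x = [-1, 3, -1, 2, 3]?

X[2] = Σ(n=0 to 4) x[n] · ω_5^(2n) where ω_5 = e^(-2πi/5)
= (-1)·ω_5^0 + (3)·ω_5^2 + (-1)·ω_5^4 + (2)·ω_5^6 + (3)·ω_5^8

X[2] = -5.5451-2.8532i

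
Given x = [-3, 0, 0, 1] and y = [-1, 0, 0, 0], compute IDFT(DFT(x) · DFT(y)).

(x ⊛ y)[n] = Σ(m=0 to 3) x[m] · y[(n-m) mod 4]

Computing each output sample:
(x ⊛ y)[0] = 3
(x ⊛ y)[1] = 0
(x ⊛ y)[2] = 0
(x ⊛ y)[3] = -1

x ⊛ y = [3, 0, 0, -1]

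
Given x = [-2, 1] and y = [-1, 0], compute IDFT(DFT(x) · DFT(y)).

(x ⊛ y)[n] = Σ(m=0 to 1) x[m] · y[(n-m) mod 2]

Computing each output sample:
(x ⊛ y)[0] = 2
(x ⊛ y)[1] = -1

x ⊛ y = [2, -1]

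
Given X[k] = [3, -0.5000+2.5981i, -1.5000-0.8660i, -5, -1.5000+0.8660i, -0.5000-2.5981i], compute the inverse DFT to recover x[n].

x[n] = (1/6) Σ(k=0 to 5) X[k] · e^(2πikn/6)

Computing each x[n]:
x[0] = -1
x[1] = 1
x[2] = -1
x[3] = 1
x[4] = 1
x[5] = 2

x = [-1, 1, -1, 1, 1, 2]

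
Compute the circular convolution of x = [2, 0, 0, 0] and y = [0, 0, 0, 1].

(x ⊛ y)[n] = Σ(m=0 to 3) x[m] · y[(n-m) mod 4]

Computing each output sample:
(x ⊛ y)[0] = 0
(x ⊛ y)[1] = 0
(x ⊛ y)[2] = 0
(x ⊛ y)[3] = 2

x ⊛ y = [0, 0, 0, 2]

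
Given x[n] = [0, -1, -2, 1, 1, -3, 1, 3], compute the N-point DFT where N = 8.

X[k] = Σ(n=0 to 7) x[n] · ω_8^(nk)
where ω_8 = e^(-2πi/8)

Computing each X[k]:
X[0] = 0
X[1] = 1.8284+3.0000i
X[2] = 2+8i
X[3] = -3.8284-3.0000i
X[4] = 0
X[5] = -3.8284+3.0000i
X[6] = 2-8i
X[7] = 1.8284-3.0000i

X = [0, 1.8284+3.0000i, 2+8i, -3.8284-3.0000i, 0, -3.8284+3.0000i, 2-8i, 1.8284-3.0000i]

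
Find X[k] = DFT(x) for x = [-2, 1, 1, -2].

X[k] = Σ(n=0 to 3) x[n] · ω_4^(nk)
where ω_4 = e^(-2πi/4)

Computing each X[k]:
X[0] = -2
X[1] = -3-3i
X[2] = 0
X[3] = -3+3i

X = [-2, -3-3i, 0, -3+3i]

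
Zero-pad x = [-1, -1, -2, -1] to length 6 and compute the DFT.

Original 4-point DFT: [-5, 1, -1, 1]
Zero-padded 6-point DFT provides frequency interpolation.

DFT_6([x, 0, ...]) = [-5, 0.5000+2.5981i, -0.5000-0.8660i, -1, -0.5000+0.8660i, 0.5000-2.5981i]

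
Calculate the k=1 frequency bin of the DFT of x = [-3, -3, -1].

X[1] = Σ(n=0 to 2) x[n] · ω_3^(1n) where ω_3 = e^(-2πi/3)
= (-3)·ω_3^0 + (-3)·ω_3^1 + (-1)·ω_3^2

X[1] = -1.0000+1.7321i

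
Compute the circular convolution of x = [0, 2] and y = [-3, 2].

(x ⊛ y)[n] = Σ(m=0 to 1) x[m] · y[(n-m) mod 2]

Computing each output sample:
(x ⊛ y)[0] = 4
(x ⊛ y)[1] = -6

x ⊛ y = [4, -6]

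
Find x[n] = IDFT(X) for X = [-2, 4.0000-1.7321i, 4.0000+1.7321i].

x[n] = (1/3) Σ(k=0 to 2) X[k] · e^(2πikn/3)

Computing each x[n]:
x[0] = 2
x[1] = -1
x[2] = -3

x = [2, -1, -3]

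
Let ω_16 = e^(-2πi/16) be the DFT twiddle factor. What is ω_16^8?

ω_16^8 = e^(-2πi·8/16)
= cos(-2π·8/16) + i·sin(-2π·8/16)
= cos(-16π/16) + i·sin(-16π/16)

ω_16^8 = cos(-16π/16) + i·sin(-16π/16) = -1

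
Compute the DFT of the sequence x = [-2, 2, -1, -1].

X[k] = Σ(n=0 to 3) x[n] · ω_4^(nk)
where ω_4 = e^(-2πi/4)

Computing each X[k]:
X[0] = -2
X[1] = -1-3i
X[2] = -4
X[3] = -1+3i

X = [-2, -1-3i, -4, -1+3i]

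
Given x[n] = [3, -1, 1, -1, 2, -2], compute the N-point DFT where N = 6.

X[k] = Σ(n=0 to 5) x[n] · ω_6^(nk)
where ω_6 = e^(-2πi/6)

Computing each X[k]:
X[0] = 2
X[1] = 1
X[2] = 2.0000-1.7321i
X[3] = 10
X[4] = 2.0000+1.7321i
X[5] = 1

X = [2, 1, 2.0000-1.7321i, 10, 2.0000+1.7321i, 1]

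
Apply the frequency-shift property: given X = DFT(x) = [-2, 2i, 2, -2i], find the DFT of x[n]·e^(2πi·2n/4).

Modulation property: DFT(ω_4^(-2n)·x[n]) = X[(k-2) mod 4], so circularly shift X by 2 positions.

X[k-2] = [2, -2i, -2, 2i]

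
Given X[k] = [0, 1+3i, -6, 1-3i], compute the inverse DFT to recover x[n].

x[n] = (1/4) Σ(k=0 to 3) X[k] · e^(2πikn/4)

Computing each x[n]:
x[0] = -1
x[1] = 0
x[2] = -2
x[3] = 3

x = [-1, 0, -2, 3]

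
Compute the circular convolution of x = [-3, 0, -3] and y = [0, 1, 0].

(x ⊛ y)[n] = Σ(m=0 to 2) x[m] · y[(n-m) mod 3]

Computing each output sample:
(x ⊛ y)[0] = -3
(x ⊛ y)[1] = -3
(x ⊛ y)[2] = 0

x ⊛ y = [-3, -3, 0]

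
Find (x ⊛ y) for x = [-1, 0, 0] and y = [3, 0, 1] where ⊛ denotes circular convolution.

(x ⊛ y)[n] = Σ(m=0 to 2) x[m] · y[(n-m) mod 3]

Computing each output sample:
(x ⊛ y)[0] = -3
(x ⊛ y)[1] = 0
(x ⊛ y)[2] = -1

x ⊛ y = [-3, 0, -1]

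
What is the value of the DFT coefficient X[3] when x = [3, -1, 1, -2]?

X[3] = Σ(n=0 to 3) x[n] · ω_4^(3n) where ω_4 = e^(-2πi/4)
= (3)·ω_4^0 + (-1)·ω_4^3 + (1)·ω_4^6 + (-2)·ω_4^9

X[3] = 2+1i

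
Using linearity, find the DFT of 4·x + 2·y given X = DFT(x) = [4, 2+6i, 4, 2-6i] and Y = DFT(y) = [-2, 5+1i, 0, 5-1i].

By linearity: DFT(4x + 2y) = 4·DFT(x) + 2·DFT(y)
= 4·[4, 2+6i, 4, 2-6i] + 2·[-2, 5+1i, 0, 5-1i]

Computing element-wise:
Z[0] = 4·(4) + 2·(-2) = 12
Z[1] = 4·(2+6i) + 2·(5+1i) = 18+26i
Z[2] = 4·(4) + 2·(0) = 16
Z[3] = 4·(2-6i) + 2·(5-1i) = 18-26i

DFT(4x + 2y) = 4·X + 2·Y = [12, 18+26i, 16, 18-26i]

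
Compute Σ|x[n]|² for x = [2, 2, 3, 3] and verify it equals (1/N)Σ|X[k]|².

Time domain:
Σ|x[n]|² = |2|² + |2|² + |3|² + |3|² = 26.0000

Frequency domain:
(1/4)Σ|X[k]|² = (1/4)(|10|² + |-1+1i|² + |0|² + |-1-1i|²) = (1/4)·104.0000 = 26.0000

Both sides agree, confirming Parseval's theorem.

Σ|x[n]|² = (1/N)Σ|X[k]|² = 26.0000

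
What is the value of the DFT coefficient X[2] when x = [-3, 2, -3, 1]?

X[2] = Σ(n=0 to 3) x[n] · ω_4^(2n) where ω_4 = e^(-2πi/4)
= (-3)·ω_4^0 + (2)·ω_4^2 + (-3)·ω_4^4 + (1)·ω_4^6

X[2] = -9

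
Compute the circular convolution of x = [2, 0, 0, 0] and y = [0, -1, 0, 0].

(x ⊛ y)[n] = Σ(m=0 to 3) x[m] · y[(n-m) mod 4]

Computing each output sample:
(x ⊛ y)[0] = 0
(x ⊛ y)[1] = -2
(x ⊛ y)[2] = 0
(x ⊛ y)[3] = 0

x ⊛ y = [0, -2, 0, 0]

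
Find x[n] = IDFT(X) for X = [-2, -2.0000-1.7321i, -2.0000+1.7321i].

x[n] = (1/3) Σ(k=0 to 2) X[k] · e^(2πikn/3)

Computing each x[n]:
x[0] = -2
x[1] = 1
x[2] = -1

x = [-2, 1, -1]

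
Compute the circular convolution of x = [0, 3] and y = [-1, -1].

(x ⊛ y)[n] = Σ(m=0 to 1) x[m] · y[(n-m) mod 2]

Computing each output sample:
(x ⊛ y)[0] = -3
(x ⊛ y)[1] = -3

x ⊛ y = [-3, -3]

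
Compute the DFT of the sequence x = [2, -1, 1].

X[k] = Σ(n=0 to 2) x[n] · ω_3^(nk)
where ω_3 = e^(-2πi/3)

Computing each X[k]:
X[0] = 2
X[1] = 2.0000+1.7321i
X[2] = 2.0000-1.7321i

X = [2, 2.0000+1.7321i, 2.0000-1.7321i]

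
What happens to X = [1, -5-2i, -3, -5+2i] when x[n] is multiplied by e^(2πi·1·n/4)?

Modulation property: DFT(ω_4^(-1n)·x[n]) = X[(k-1) mod 4], so circularly shift X by 1 positions.

X[k-1] = [-5+2i, 1, -5-2i, -3]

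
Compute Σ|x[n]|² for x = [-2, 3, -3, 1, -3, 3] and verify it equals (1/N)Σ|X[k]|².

Time domain:
Σ|x[n]|² = |-2|² + |3|² + |-3|² + |1|² + |-3|² + |3|² = 41.0000

Frequency domain:
(1/6)Σ|X[k]|² = (1/6)(|-1|² + |3|² + |-1|² + |-15|² + |-1|² + |3|²) = (1/6)·246.0000 = 41.0000

Both sides agree, confirming Parseval's theorem.

Σ|x[n]|² = (1/N)Σ|X[k]|² = 41.0000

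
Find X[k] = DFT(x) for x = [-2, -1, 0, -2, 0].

X[k] = Σ(n=0 to 4) x[n] · ω_5^(nk)
where ω_5 = e^(-2πi/5)

Computing each X[k]:
X[0] = -5
X[1] = -0.6910-0.2245i
X[2] = -1.8090+2.4899i
X[3] = -1.8090-2.4899i
X[4] = -0.6910+0.2245i

X = [-5, -0.6910-0.2245i, -1.8090+2.4899i, -1.8090-2.4899i, -0.6910+0.2245i]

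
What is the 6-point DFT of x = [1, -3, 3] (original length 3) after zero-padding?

Original 3-point DFT: [1, 1.0000+5.1962i, 1.0000-5.1962i]
Zero-padded 6-point DFT provides frequency interpolation.

DFT_6([x, 0, ...]) = [1, -2, 1.0000+5.1962i, 7, 1.0000-5.1962i, -2]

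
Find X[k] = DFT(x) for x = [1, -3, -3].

X[k] = Σ(n=0 to 2) x[n] · ω_3^(nk)
where ω_3 = e^(-2πi/3)

Computing each X[k]:
X[0] = -5
X[1] = 4
X[2] = 4

X = [-5, 4, 4]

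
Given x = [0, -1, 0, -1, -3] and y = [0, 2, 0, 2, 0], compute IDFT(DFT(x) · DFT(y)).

(x ⊛ y)[n] = Σ(m=0 to 4) x[m] · y[(n-m) mod 5]

Computing each output sample:
(x ⊛ y)[0] = -6
(x ⊛ y)[1] = -2
(x ⊛ y)[2] = -8
(x ⊛ y)[3] = 0
(x ⊛ y)[4] = -4

x ⊛ y = [-6, -2, -8, 0, -4]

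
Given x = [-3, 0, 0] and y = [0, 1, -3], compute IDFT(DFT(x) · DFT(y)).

(x ⊛ y)[n] = Σ(m=0 to 2) x[m] · y[(n-m) mod 3]

Computing each output sample:
(x ⊛ y)[0] = 0
(x ⊛ y)[1] = -3
(x ⊛ y)[2] = 9

x ⊛ y = [0, -3, 9]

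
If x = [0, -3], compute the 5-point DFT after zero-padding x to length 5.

Original 2-point DFT: [-3, 3]
Zero-padded 5-point DFT provides frequency interpolation.

DFT_5([x, 0, ...]) = [-3, -0.9271+2.8532i, 2.4271+1.7634i, 2.4271-1.7634i, -0.9271-2.8532i]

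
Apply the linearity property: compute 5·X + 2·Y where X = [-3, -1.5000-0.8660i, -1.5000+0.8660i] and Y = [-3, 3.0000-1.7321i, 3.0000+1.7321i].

By linearity: DFT(5x + 2y) = 5·DFT(x) + 2·DFT(y)
= 5·[-3, -1.5000-0.8660i, -1.5000+0.8660i] + 2·[-3, 3.0000-1.7321i, 3.0000+1.7321i]

Computing element-wise:
Z[0] = 5·(-3) + 2·(-3) = -21
Z[1] = 5·(-1.5000-0.8660i) + 2·(3.0000-1.7321i) = -1.5000-7.7942i
Z[2] = 5·(-1.5000+0.8660i) + 2·(3.0000+1.7321i) = -1.5000+7.7942i

DFT(5x + 2y) = 5·X + 2·Y = [-21, -1.5000-7.7942i, -1.5000+7.7942i]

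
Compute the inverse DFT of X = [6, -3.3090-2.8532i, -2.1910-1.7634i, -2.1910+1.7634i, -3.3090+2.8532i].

x[n] = (1/5) Σ(k=0 to 4) X[k] · e^(2πikn/5)

Computing each x[n]:
x[0] = -1
x[1] = 3
x[2] = 2
x[3] = 2
x[4] = 0

x = [-1, 3, 2, 2, 0]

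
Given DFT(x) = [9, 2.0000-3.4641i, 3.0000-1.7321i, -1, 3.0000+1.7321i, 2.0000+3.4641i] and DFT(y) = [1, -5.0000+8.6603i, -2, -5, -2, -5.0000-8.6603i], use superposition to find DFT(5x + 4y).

By linearity: DFT(5x + 4y) = 5·DFT(x) + 4·DFT(y)
= 5·[9, 2.0000-3.4641i, 3.0000-1.7321i, -1, 3.0000+1.7321i, 2.0000+3.4641i] + 4·[1, -5.0000+8.6603i, -2, -5, -2, -5.0000-8.6603i]

Computing element-wise:
Z[0] = 5·(9) + 4·(1) = 49
Z[1] = 5·(2.0000-3.4641i) + 4·(-5.0000+8.6603i) = -10.0000+17.3207i
Z[2] = 5·(3.0000-1.7321i) + 4·(-2) = 7.0000-8.6605i
Z[3] = 5·(-1) + 4·(-5) = -25
Z[4] = 5·(3.0000+1.7321i) + 4·(-2) = 7.0000+8.6605i
Z[5] = 5·(2.0000+3.4641i) + 4·(-5.0000-8.6603i) = -10.0000-17.3207i

DFT(5x + 4y) = 5·X + 4·Y = [49, -10.0000+17.3207i, 7.0000-8.6605i, -25, 7.0000+8.6605i, -10.0000-17.3207i]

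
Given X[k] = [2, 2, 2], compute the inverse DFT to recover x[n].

x[n] = (1/3) Σ(k=0 to 2) X[k] · e^(2πikn/3)

Computing each x[n]:
x[0] = 2
x[1] = 0
x[2] = 0

x = [2, 0, 0]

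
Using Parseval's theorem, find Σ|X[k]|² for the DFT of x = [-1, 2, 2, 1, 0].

Parseval: Σ|x[n]|² = (1/N)Σ|X[k]|², so Σ|X[k]|² = N·Σ|x[n]|² = 5·10.0000

Σ|X[k]|² = N·Σ|x[n]|² = 5·10.0000 = 50.0000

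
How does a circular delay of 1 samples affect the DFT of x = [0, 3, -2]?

Time shift by 1: X_shifted[k] = ω_3^(1k) · X[k]
Shifted x = [-2, 0, 3]

DFT(x[n-1]) = [1, -3.5000+2.5981i, -3.5000-2.5981i]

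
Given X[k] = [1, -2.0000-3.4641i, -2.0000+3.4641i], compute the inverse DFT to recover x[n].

x[n] = (1/3) Σ(k=0 to 2) X[k] · e^(2πikn/3)

Computing each x[n]:
x[0] = -1
x[1] = 3
x[2] = -1

x = [-1, 3, -1]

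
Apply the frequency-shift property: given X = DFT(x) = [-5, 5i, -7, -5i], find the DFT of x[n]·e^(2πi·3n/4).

Modulation property: DFT(ω_4^(-3n)·x[n]) = X[(k-3) mod 4], so circularly shift X by 3 positions.

X[k-3] = [5i, -7, -5i, -5]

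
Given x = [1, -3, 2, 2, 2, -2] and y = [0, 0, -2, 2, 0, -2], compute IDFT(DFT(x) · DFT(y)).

(x ⊛ y)[n] = Σ(m=0 to 5) x[m] · y[(n-m) mod 6]

Computing each output sample:
(x ⊛ y)[0] = 6
(x ⊛ y)[1] = 4
(x ⊛ y)[2] = -10
(x ⊛ y)[3] = 4
(x ⊛ y)[4] = -6
(x ⊛ y)[5] = -2

x ⊛ y = [6, 4, -10, 4, -6, -2]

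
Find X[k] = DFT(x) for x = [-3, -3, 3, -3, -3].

X[k] = Σ(n=0 to 4) x[n] · ω_5^(nk)
where ω_5 = e^(-2πi/5)

Computing each X[k]:
X[0] = -9
X[1] = -4.8541-3.5267i
X[2] = 1.8541+5.7063i
X[3] = 1.8541-5.7063i
X[4] = -4.8541+3.5267i

X = [-9, -4.8541-3.5267i, 1.8541+5.7063i, 1.8541-5.7063i, -4.8541+3.5267i]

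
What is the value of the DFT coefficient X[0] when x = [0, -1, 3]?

X[0] = Σ(n=0 to 2) x[n] · ω_3^0 = Σ x[n]
= (0) + (-1) + (3)

X[0] = 2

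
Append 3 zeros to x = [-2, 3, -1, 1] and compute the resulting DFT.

Original 4-point DFT: [1, -1-2i, -7, -1+2i]
Zero-padded 7-point DFT provides frequency interpolation.

DFT_7([x, 0, ...]) = [1, -0.8080-1.8045i, -1.1431-2.5768i, -5.5489-3.0584i, -5.5489+3.0584i, -1.1431+2.5768i, -0.8080+1.8045i]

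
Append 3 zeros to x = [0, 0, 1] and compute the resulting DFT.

Original 3-point DFT: [1, -0.5000+0.8660i, -0.5000-0.8660i]
Zero-padded 6-point DFT provides frequency interpolation.

DFT_6([x, 0, ...]) = [1, -0.5000-0.8660i, -0.5000+0.8660i, 1, -0.5000-0.8660i, -0.5000+0.8660i]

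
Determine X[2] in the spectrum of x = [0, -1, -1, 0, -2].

X[2] = Σ(n=0 to 4) x[n] · ω_5^(2n) where ω_5 = e^(-2πi/5)
= (0)·ω_5^0 + (-1)·ω_5^2 + (-1)·ω_5^4 + (0)·ω_5^6 + (-2)·ω_5^8

X[2] = 2.1180-1.5388i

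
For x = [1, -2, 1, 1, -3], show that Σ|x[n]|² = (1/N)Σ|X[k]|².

Time domain:
Σ|x[n]|² = |1|² + |-2|² + |1|² + |1|² + |-3|² = 16.0000

Frequency domain:
(1/5)Σ|X[k]|² = (1/5)(|-2|² + |-2.1631-0.9511i|² + |5.6631-0.5878i|² + |5.6631+0.5878i|² + |-2.1631+0.9511i|²) = (1/5)·80.0000 = 16.0000

Both sides agree, confirming Parseval's theorem.

Σ|x[n]|² = (1/N)Σ|X[k]|² = 16.0000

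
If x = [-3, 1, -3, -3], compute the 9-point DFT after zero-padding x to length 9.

Original 4-point DFT: [-8, -4i, -4, 4i]
Zero-padded 9-point DFT provides frequency interpolation.

DFT_9([x, 0, ...]) = [-8, -1.2549+4.9097i, 1.4927-2.5568i, -5.0000-3.4641i, -4.7378+0.3277i, -4.7378-0.3277i, -5.0000+3.4641i, 1.4927+2.5568i, -1.2549-4.9097i]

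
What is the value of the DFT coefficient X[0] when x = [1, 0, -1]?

X[0] = Σ(n=0 to 2) x[n] · ω_3^0 = Σ x[n]
= (1) + (0) + (-1)

X[0] = 0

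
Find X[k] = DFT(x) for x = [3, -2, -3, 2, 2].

X[k] = Σ(n=0 to 4) x[n] · ω_5^(nk)
where ω_5 = e^(-2πi/5)

Computing each X[k]:
X[0] = 2
X[1] = 3.8090+6.7432i
X[2] = 2.6910-2.4041i
X[3] = 2.6910+2.4041i
X[4] = 3.8090-6.7432i

X = [2, 3.8090+6.7432i, 2.6910-2.4041i, 2.6910+2.4041i, 3.8090-6.7432i]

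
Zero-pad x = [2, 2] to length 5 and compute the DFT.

Original 2-point DFT: [4, 0]
Zero-padded 5-point DFT provides frequency interpolation.

DFT_5([x, 0, ...]) = [4, 2.6180-1.9021i, 0.3820-1.1756i, 0.3820+1.1756i, 2.6180+1.9021i]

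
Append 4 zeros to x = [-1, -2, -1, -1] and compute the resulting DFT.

Original 4-point DFT: [-5, 1i, 1, -1i]
Zero-padded 8-point DFT provides frequency interpolation.

DFT_8([x, 0, ...]) = [-5, -1.7071+3.1213i, 1i, -0.2929+1.1213i, 1, -0.2929-1.1213i, -1i, -1.7071-3.1213i]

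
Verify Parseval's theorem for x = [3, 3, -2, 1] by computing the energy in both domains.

Time domain:
Σ|x[n]|² = |3|² + |3|² + |-2|² + |1|² = 23.0000

Frequency domain:
(1/4)Σ|X[k]|² = (1/4)(|5|² + |5-2i|² + |-3|² + |5+2i|²) = (1/4)·92.0000 = 23.0000

Both sides agree, confirming Parseval's theorem.

Σ|x[n]|² = (1/N)Σ|X[k]|² = 23.0000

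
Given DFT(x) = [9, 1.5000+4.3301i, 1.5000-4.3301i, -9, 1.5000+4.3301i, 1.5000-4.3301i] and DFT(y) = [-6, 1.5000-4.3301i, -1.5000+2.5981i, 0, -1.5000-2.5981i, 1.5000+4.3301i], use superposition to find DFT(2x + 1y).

By linearity: DFT(2x + 1y) = 2·DFT(x) + 1·DFT(y)
= 2·[9, 1.5000+4.3301i, 1.5000-4.3301i, -9, 1.5000+4.3301i, 1.5000-4.3301i] + 1·[-6, 1.5000-4.3301i, -1.5000+2.5981i, 0, -1.5000-2.5981i, 1.5000+4.3301i]

Computing element-wise:
Z[0] = 2·(9) + 1·(-6) = 12
Z[1] = 2·(1.5000+4.3301i) + 1·(1.5000-4.3301i) = 4.5000+4.3301i
Z[2] = 2·(1.5000-4.3301i) + 1·(-1.5000+2.5981i) = 1.5000-6.0621i
Z[3] = 2·(-9) + 1·(0) = -18
Z[4] = 2·(1.5000+4.3301i) + 1·(-1.5000-2.5981i) = 1.5000+6.0621i
Z[5] = 2·(1.5000-4.3301i) + 1·(1.5000+4.3301i) = 4.5000-4.3301i

DFT(2x + 1y) = 2·X + 1·Y = [12, 4.5000+4.3301i, 1.5000-6.0621i, -18, 1.5000+6.0621i, 4.5000-4.3301i]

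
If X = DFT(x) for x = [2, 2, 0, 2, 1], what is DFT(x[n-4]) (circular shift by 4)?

Time shift by 4: X_shifted[k] = ω_5^(4k) · X[k]
Shifted x = [2, 0, 2, 1, 2]

DFT(x[n-4]) = [7, 0.1910+1.3143i, 1.3090+2.1266i, 1.3090-2.1266i, 0.1910-1.3143i]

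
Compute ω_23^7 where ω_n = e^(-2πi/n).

ω_23^7 = e^(-2πi·7/23)
= cos(-2π·7/23) + i·sin(-2π·7/23)
= cos(-14π/23) + i·sin(-14π/23)

ω_23^7 = cos(-14π/23) + i·sin(-14π/23) = -0.3349-0.9423i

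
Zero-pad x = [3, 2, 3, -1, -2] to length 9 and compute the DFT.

Original 5-point DFT: [5, 1.3820-6.1554i, 3.6180+1.4531i, 3.6180-1.4531i, 1.3820+6.1554i]
Zero-padded 9-point DFT provides frequency interpolation.

DFT_9([x, 0, ...]) = [5, 7.4324-2.6899i, -0.5039-5.1473i, 0.5000+2.5981i, 3.5715+0.1407i, 3.5715-0.1407i, 0.5000-2.5981i, -0.5039+5.1473i, 7.4324+2.6899i]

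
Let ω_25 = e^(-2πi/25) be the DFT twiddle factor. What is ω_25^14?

ω_25^14 = e^(-2πi·14/25)
= cos(-2π·14/25) + i·sin(-2π·14/25)
= cos(-28π/25) + i·sin(-28π/25)

ω_25^14 = cos(-28π/25) + i·sin(-28π/25) = -0.9298+0.3681i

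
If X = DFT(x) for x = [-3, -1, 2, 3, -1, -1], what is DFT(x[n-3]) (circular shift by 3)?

Time shift by 3: X_shifted[k] = ω_6^(3k) · X[k]
Shifted x = [3, -1, -1, -3, -1, 2]

DFT(x[n-3]) = [-1, 7.5000+2.5981i, 0.5000+2.5981i, 3, 0.5000-2.5981i, 7.5000-2.5981i]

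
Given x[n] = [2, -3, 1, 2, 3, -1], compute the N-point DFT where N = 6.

X[k] = Σ(n=0 to 5) x[n] · ω_6^(nk)
where ω_6 = e^(-2πi/6)

Computing each X[k]:
X[0] = 4
X[1] = -4.0000+3.4641i
X[2] = 4
X[3] = 8
X[4] = 4
X[5] = -4.0000-3.4641i

X = [4, -4.0000+3.4641i, 4, 8, 4, -4.0000-3.4641i]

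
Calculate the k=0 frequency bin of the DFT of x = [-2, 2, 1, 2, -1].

X[0] = Σ(n=0 to 4) x[n] · ω_5^0 = Σ x[n]
= (-2) + (2) + (1) + (2) + (-1)

X[0] = 2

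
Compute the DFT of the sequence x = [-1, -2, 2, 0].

X[k] = Σ(n=0 to 3) x[n] · ω_4^(nk)
where ω_4 = e^(-2πi/4)

Computing each X[k]:
X[0] = -1
X[1] = -3+2i
X[2] = 3
X[3] = -3-2i

X = [-1, -3+2i, 3, -3-2i]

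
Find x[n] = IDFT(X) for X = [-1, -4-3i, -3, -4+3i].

x[n] = (1/4) Σ(k=0 to 3) X[k] · e^(2πikn/4)

Computing each x[n]:
x[0] = -3
x[1] = 2
x[2] = 1
x[3] = -1

x = [-3, 2, 1, -1]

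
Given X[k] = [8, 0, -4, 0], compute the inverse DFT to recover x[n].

x[n] = (1/4) Σ(k=0 to 3) X[k] · e^(2πikn/4)

Computing each x[n]:
x[0] = 1
x[1] = 3
x[2] = 1
x[3] = 3

x = [1, 3, 1, 3]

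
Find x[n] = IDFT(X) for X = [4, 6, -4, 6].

x[n] = (1/4) Σ(k=0 to 3) X[k] · e^(2πikn/4)

Computing each x[n]:
x[0] = 3
x[1] = 2
x[2] = -3
x[3] = 2

x = [3, 2, -3, 2]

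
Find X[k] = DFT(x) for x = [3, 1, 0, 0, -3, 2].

X[k] = Σ(n=0 to 5) x[n] · ω_6^(nk)
where ω_6 = e^(-2πi/6)

Computing each X[k]:
X[0] = 3
X[1] = 6.0000-1.7321i
X[2] = 3.0000+3.4641i
X[3] = -3
X[4] = 3.0000-3.4641i
X[5] = 6.0000+1.7321i

X = [3, 6.0000-1.7321i, 3.0000+3.4641i, -3, 3.0000-3.4641i, 6.0000+1.7321i]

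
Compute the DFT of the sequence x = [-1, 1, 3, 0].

X[k] = Σ(n=0 to 3) x[n] · ω_4^(nk)
where ω_4 = e^(-2πi/4)

Computing each X[k]:
X[0] = 3
X[1] = -4-1i
X[2] = 1
X[3] = -4+1i

X = [3, -4-1i, 1, -4+1i]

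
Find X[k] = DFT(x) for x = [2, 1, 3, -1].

X[k] = Σ(n=0 to 3) x[n] · ω_4^(nk)
where ω_4 = e^(-2πi/4)

Computing each X[k]:
X[0] = 5
X[1] = -1-2i
X[2] = 5
X[3] = -1+2i

X = [5, -1-2i, 5, -1+2i]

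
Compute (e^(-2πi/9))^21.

Since ω_9^9 = 1, powers reduce modulo 9.
21 mod 9 = 3
So ω_9^21 = ω_9^3 = e^(-2πi·3/9)

ω_9^21 = ω_9^3 = -0.5000-0.8660i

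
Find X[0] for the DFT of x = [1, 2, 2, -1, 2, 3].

X[0] = Σ(n=0 to 5) x[n] · ω_6^0 = Σ x[n]
= (1) + (2) + (2) + (-1) + (2) + (3)

X[0] = 9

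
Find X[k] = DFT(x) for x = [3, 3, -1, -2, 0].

X[k] = Σ(n=0 to 4) x[n] · ω_5^(nk)
where ω_5 = e^(-2πi/5)

Computing each X[k]:
X[0] = 3
X[1] = 6.3541-3.4410i
X[2] = -0.3541-0.8123i
X[3] = -0.3541+0.8123i
X[4] = 6.3541+3.4410i

X = [3, 6.3541-3.4410i, -0.3541-0.8123i, -0.3541+0.8123i, 6.3541+3.4410i]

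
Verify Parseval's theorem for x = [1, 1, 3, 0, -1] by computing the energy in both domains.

Time domain:
Σ|x[n]|² = |1|² + |1|² + |3|² + |0|² + |-1|² = 12.0000

Frequency domain:
(1/5)Σ|X[k]|² = (1/5)(|4|² + |-1.4271-3.6655i|² + |1.9271+1.6776i|² + |1.9271-1.6776i|² + |-1.4271+3.6655i|²) = (1/5)·60.0000 = 12.0000

Both sides agree, confirming Parseval's theorem.

Σ|x[n]|² = (1/N)Σ|X[k]|² = 12.0000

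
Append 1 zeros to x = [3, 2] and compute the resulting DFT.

Original 2-point DFT: [5, 1]
Zero-padded 3-point DFT provides frequency interpolation.

DFT_3([x, 0, ...]) = [5, 2.0000-1.7321i, 2.0000+1.7321i]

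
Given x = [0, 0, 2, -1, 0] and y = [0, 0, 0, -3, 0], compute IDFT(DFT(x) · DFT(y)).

(x ⊛ y)[n] = Σ(m=0 to 4) x[m] · y[(n-m) mod 5]

Computing each output sample:
(x ⊛ y)[0] = -6
(x ⊛ y)[1] = 3
(x ⊛ y)[2] = 0
(x ⊛ y)[3] = 0
(x ⊛ y)[4] = 0

x ⊛ y = [-6, 3, 0, 0, 0]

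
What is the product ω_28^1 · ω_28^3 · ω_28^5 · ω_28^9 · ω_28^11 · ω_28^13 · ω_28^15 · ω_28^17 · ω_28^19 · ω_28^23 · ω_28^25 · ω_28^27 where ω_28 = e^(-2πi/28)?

The primitive 28th roots of unity are ω_28^k for k coprime to 28: k ∈ {1, 3, 5, 9, 11, 13, 15, 17, 19, 23, 25, 27}
Their product equals the constant term of the cyclotomic polynomial Φ_28(x) up to sign.
For n ≥ 3, the product of all primitive nth roots of unity is 1. (For n=1 it is 1; for n=2 it is -1.)

1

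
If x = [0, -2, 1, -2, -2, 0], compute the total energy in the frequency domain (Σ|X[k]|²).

Parseval: Σ|x[n]|² = (1/N)Σ|X[k]|², so Σ|X[k]|² = N·Σ|x[n]|² = 6·13.0000

Σ|X[k]|² = N·Σ|x[n]|² = 6·13.0000 = 78.0000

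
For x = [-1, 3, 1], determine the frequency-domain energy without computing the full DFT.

Parseval: Σ|x[n]|² = (1/N)Σ|X[k]|², so Σ|X[k]|² = N·Σ|x[n]|² = 3·11.0000

Σ|X[k]|² = N·Σ|x[n]|² = 3·11.0000 = 33.0000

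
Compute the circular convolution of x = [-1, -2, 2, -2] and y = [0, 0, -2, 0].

(x ⊛ y)[n] = Σ(m=0 to 3) x[m] · y[(n-m) mod 4]

Computing each output sample:
(x ⊛ y)[0] = -4
(x ⊛ y)[1] = 4
(x ⊛ y)[2] = 2
(x ⊛ y)[3] = 4

x ⊛ y = [-4, 4, 2, 4]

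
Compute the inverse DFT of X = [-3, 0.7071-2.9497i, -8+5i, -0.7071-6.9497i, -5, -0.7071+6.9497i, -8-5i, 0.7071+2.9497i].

x[n] = (1/8) Σ(k=0 to 7) X[k] · e^(2πikn/8)

Computing each x[n]:
x[0] = -3
x[1] = 1
x[2] = 0
x[3] = 3
x[4] = -3
x[5] = -3
x[6] = 2
x[7] = 0

x = [-3, 1, 0, 3, -3, -3, 2, 0]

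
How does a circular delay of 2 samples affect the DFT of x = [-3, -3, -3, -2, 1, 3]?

Time shift by 2: X_shifted[k] = ω_6^(2k) · X[k]
Shifted x = [1, 3, -3, -3, -3, -2]

DFT(x[n-2]) = [-7, 7.5000-4.3301i, 0.5000-4.3301i, -3, 0.5000+4.3301i, 7.5000+4.3301i]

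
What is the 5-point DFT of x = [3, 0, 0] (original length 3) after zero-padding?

Original 3-point DFT: [3, 3, 3]
Zero-padded 5-point DFT provides frequency interpolation.

DFT_5([x, 0, ...]) = [3, 3, 3, 3, 3]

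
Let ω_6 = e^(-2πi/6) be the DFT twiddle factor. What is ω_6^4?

ω_6^4 = e^(-2πi·4/6)
= cos(-2π·4/6) + i·sin(-2π·4/6)
= cos(-8π/6) + i·sin(-8π/6)

ω_6^4 = cos(-8π/6) + i·sin(-8π/6) = -0.5000+0.8660i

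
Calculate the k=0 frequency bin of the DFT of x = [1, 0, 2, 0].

X[0] = Σ(n=0 to 3) x[n] · ω_4^0 = Σ x[n]
= (1) + (0) + (2) + (0)

X[0] = 3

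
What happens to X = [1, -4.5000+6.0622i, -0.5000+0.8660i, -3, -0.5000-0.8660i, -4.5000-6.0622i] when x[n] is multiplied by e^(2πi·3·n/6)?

Modulation property: DFT(ω_6^(-3n)·x[n]) = X[(k-3) mod 6], so circularly shift X by 3 positions.

X[k-3] = [-3, -0.5000-0.8660i, -4.5000-6.0622i, 1, -4.5000+6.0622i, -0.5000+0.8660i]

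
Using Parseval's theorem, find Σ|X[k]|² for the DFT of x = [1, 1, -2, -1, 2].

Parseval: Σ|x[n]|² = (1/N)Σ|X[k]|², so Σ|X[k]|² = N·Σ|x[n]|² = 5·11.0000

Σ|X[k]|² = N·Σ|x[n]|² = 5·11.0000 = 55.0000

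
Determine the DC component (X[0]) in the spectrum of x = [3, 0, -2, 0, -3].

X[0] = Σ(n=0 to 4) x[n] · ω_5^0 = Σ x[n]
= (3) + (0) + (-2) + (0) + (-3)

X[0] = -2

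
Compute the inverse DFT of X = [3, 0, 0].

x[n] = (1/3) Σ(k=0 to 2) X[k] · e^(2πikn/3)

Computing each x[n]:
x[0] = 1
x[1] = 1
x[2] = 1

x = [1, 1, 1]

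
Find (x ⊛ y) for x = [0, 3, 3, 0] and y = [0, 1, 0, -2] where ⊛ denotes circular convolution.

(x ⊛ y)[n] = Σ(m=0 to 3) x[m] · y[(n-m) mod 4]

Computing each output sample:
(x ⊛ y)[0] = -6
(x ⊛ y)[1] = -6
(x ⊛ y)[2] = 3
(x ⊛ y)[3] = 3

x ⊛ y = [-6, -6, 3, 3]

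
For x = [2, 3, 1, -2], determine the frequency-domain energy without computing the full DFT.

Parseval: Σ|x[n]|² = (1/N)Σ|X[k]|², so Σ|X[k]|² = N·Σ|x[n]|² = 4·18.0000

Σ|X[k]|² = N·Σ|x[n]|² = 4·18.0000 = 72.0000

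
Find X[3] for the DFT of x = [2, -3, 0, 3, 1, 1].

X[3] = Σ(n=0 to 5) x[n] · ω_6^(3n) where ω_6 = e^(-2πi/6)
= (2)·ω_6^0 + (-3)·ω_6^3 + (0)·ω_6^6 + (3)·ω_6^9 + (1)·ω_6^12 + (1)·ω_6^15

X[3] = 2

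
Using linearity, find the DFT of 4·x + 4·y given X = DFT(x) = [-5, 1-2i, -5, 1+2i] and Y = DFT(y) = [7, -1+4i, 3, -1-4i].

By linearity: DFT(4x + 4y) = 4·DFT(x) + 4·DFT(y)
= 4·[-5, 1-2i, -5, 1+2i] + 4·[7, -1+4i, 3, -1-4i]

Computing element-wise:
Z[0] = 4·(-5) + 4·(7) = 8
Z[1] = 4·(1-2i) + 4·(-1+4i) = 8i
Z[2] = 4·(-5) + 4·(3) = -8
Z[3] = 4·(1+2i) + 4·(-1-4i) = -8i

DFT(4x + 4y) = 4·X + 4·Y = [8, 8i, -8, -8i]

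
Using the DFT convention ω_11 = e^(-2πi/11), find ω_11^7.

ω_11^7 = e^(-2πi·7/11)
= cos(-2π·7/11) + i·sin(-2π·7/11)
= cos(-14π/11) + i·sin(-14π/11)

ω_11^7 = cos(-14π/11) + i·sin(-14π/11) = -0.6549+0.7557i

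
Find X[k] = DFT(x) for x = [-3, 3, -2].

X[k] = Σ(n=0 to 2) x[n] · ω_3^(nk)
where ω_3 = e^(-2πi/3)

Computing each X[k]:
X[0] = -2
X[1] = -3.5000-4.3301i
X[2] = -3.5000+4.3301i

X = [-2, -3.5000-4.3301i, -3.5000+4.3301i]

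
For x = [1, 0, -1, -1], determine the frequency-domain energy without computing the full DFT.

Parseval: Σ|x[n]|² = (1/N)Σ|X[k]|², so Σ|X[k]|² = N·Σ|x[n]|² = 4·3.0000

Σ|X[k]|² = N·Σ|x[n]|² = 4·3.0000 = 12.0000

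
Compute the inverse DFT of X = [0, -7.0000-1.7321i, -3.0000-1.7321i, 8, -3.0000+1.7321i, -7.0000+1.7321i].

x[n] = (1/6) Σ(k=0 to 5) X[k] · e^(2πikn/6)

Computing each x[n]:
x[0] = -2
x[1] = -1
x[2] = 3
x[3] = 0
x[4] = 3
x[5] = -3

x = [-2, -1, 3, 0, 3, -3]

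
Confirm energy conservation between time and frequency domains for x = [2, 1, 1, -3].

Time domain:
Σ|x[n]|² = |2|² + |1|² + |1|² + |-3|² = 15.0000

Frequency domain:
(1/4)Σ|X[k]|² = (1/4)(|1|² + |1-4i|² + |5|² + |1+4i|²) = (1/4)·60.0000 = 15.0000

Both sides agree, confirming Parseval's theorem.

Σ|x[n]|² = (1/N)Σ|X[k]|² = 15.0000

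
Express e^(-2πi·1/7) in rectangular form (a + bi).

ω_7^1 = e^(-2πi·1/7)
= cos(-2π·1/7) + i·sin(-2π·1/7)
= cos(-2π/7) + i·sin(-2π/7)

ω_7^1 = cos(-2π/7) + i·sin(-2π/7) = 0.6235-0.7818i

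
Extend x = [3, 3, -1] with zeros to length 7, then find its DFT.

Original 3-point DFT: [5, 2.0000-3.4641i, 2.0000+3.4641i]
Zero-padded 7-point DFT provides frequency interpolation.

DFT_7([x, 0, ...]) = [5, 5.0930-1.3706i, 3.2334-3.3587i, -0.3264-2.0835i, -0.3264+2.0835i, 3.2334+3.3587i, 5.0930+1.3706i]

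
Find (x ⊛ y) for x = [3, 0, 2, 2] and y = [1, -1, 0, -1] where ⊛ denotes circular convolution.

(x ⊛ y)[n] = Σ(m=0 to 3) x[m] · y[(n-m) mod 4]

Computing each output sample:
(x ⊛ y)[0] = 1
(x ⊛ y)[1] = -5
(x ⊛ y)[2] = 0
(x ⊛ y)[3] = -3

x ⊛ y = [1, -5, 0, -3]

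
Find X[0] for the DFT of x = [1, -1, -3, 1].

X[0] = Σ(n=0 to 3) x[n] · ω_4^0 = Σ x[n]
= (1) + (-1) + (-3) + (1)

X[0] = -2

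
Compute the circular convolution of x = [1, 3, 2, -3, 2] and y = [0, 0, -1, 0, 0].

(x ⊛ y)[n] = Σ(m=0 to 4) x[m] · y[(n-m) mod 5]

Computing each output sample:
(x ⊛ y)[0] = 3
(x ⊛ y)[1] = -2
(x ⊛ y)[2] = -1
(x ⊛ y)[3] = -3
(x ⊛ y)[4] = -2

x ⊛ y = [3, -2, -1, -3, -2]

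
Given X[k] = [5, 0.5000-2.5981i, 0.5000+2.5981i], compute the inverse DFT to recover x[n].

x[n] = (1/3) Σ(k=0 to 2) X[k] · e^(2πikn/3)

Computing each x[n]:
x[0] = 2
x[1] = 3
x[2] = 0

x = [2, 3, 0]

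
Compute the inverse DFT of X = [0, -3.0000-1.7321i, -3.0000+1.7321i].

x[n] = (1/3) Σ(k=0 to 2) X[k] · e^(2πikn/3)

Computing each x[n]:
x[0] = -2
x[1] = 2
x[2] = 0

x = [-2, 2, 0]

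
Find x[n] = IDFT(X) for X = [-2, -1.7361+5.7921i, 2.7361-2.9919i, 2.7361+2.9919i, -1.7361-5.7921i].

x[n] = (1/5) Σ(k=0 to 4) X[k] · e^(2πikn/5)

Computing each x[n]:
x[0] = 0
x[1] = -3
x[2] = -2
x[3] = 3
x[4] = 0

x = [0, -3, -2, 3, 0]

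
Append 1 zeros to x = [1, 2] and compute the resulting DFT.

Original 2-point DFT: [3, -1]
Zero-padded 3-point DFT provides frequency interpolation.

DFT_3([x, 0, ...]) = [3, -1.7321i, 1.7321i]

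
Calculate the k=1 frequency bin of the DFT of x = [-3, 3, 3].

X[1] = Σ(n=0 to 2) x[n] · ω_3^(1n) where ω_3 = e^(-2πi/3)
= (-3)·ω_3^0 + (3)·ω_3^1 + (3)·ω_3^2

X[1] = -6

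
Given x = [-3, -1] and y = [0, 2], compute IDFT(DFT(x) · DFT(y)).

(x ⊛ y)[n] = Σ(m=0 to 1) x[m] · y[(n-m) mod 2]

Computing each output sample:
(x ⊛ y)[0] = -2
(x ⊛ y)[1] = -6

x ⊛ y = [-2, -6]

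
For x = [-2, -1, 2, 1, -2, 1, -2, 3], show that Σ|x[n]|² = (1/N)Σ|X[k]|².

Time domain:
Σ|x[n]|² = |-2|² + |-1|² + |2|² + |1|² + |-2|² + |1|² + |-2|² + |3|² = 28.0000

Frequency domain:
(1/8)Σ|X[k]|² = (1/8)(|0|² + |-1.1716i|² + |-4+4i|² + |6.8284i|² + |-8|² + |-6.8284i|² + |-4-4i|² + |1.1716i|²) = (1/8)·224.0000 = 28.0000

Both sides agree, confirming Parseval's theorem.

Σ|x[n]|² = (1/N)Σ|X[k]|² = 28.0000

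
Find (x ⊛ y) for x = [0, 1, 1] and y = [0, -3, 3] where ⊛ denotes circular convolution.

(x ⊛ y)[n] = Σ(m=0 to 2) x[m] · y[(n-m) mod 3]

Computing each output sample:
(x ⊛ y)[0] = 0
(x ⊛ y)[1] = 3
(x ⊛ y)[2] = -3

x ⊛ y = [0, 3, -3]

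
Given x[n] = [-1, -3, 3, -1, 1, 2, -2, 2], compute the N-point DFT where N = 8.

X[k] = Σ(n=0 to 7) x[n] · ω_8^(nk)
where ω_8 = e^(-2πi/8)

Computing each X[k]:
X[0] = 1
X[1] = -3.4142+0.6569i
X[2] = -1+2i
X[3] = -0.5858+10.6569i
X[4] = 1
X[5] = -0.5858-10.6569i
X[6] = -1-2i
X[7] = -3.4142-0.6569i

X = [1, -3.4142+0.6569i, -1+2i, -0.5858+10.6569i, 1, -0.5858-10.6569i, -1-2i, -3.4142-0.6569i]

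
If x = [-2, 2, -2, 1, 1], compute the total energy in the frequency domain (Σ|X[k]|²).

Parseval: Σ|x[n]|² = (1/N)Σ|X[k]|², so Σ|X[k]|² = N·Σ|x[n]|² = 5·14.0000

Σ|X[k]|² = N·Σ|x[n]|² = 5·14.0000 = 70.0000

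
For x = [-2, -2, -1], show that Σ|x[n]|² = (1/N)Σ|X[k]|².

Time domain:
Σ|x[n]|² = |-2|² + |-2|² + |-1|² = 9.0000

Frequency domain:
(1/3)Σ|X[k]|² = (1/3)(|-5|² + |-0.5000+0.8660i|² + |-0.5000-0.8660i|²) = (1/3)·27.0000 = 9.0000

Both sides agree, confirming Parseval's theorem.

Σ|x[n]|² = (1/N)Σ|X[k]|² = 9.0000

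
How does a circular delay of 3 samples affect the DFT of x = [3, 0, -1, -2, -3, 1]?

Time shift by 3: X_shifted[k] = ω_6^(3k) · X[k]
Shifted x = [-2, -3, 1, 3, 0, -1]

DFT(x[n-3]) = [-2, -7.5000+0.8660i, 2.5000+2.5981i, 0, 2.5000-2.5981i, -7.5000-0.8660i]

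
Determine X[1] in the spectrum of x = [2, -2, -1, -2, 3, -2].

X[1] = Σ(n=0 to 5) x[n] · ω_6^(1n) where ω_6 = e^(-2πi/6)
= (2)·ω_6^0 + (-2)·ω_6^1 + (-1)·ω_6^2 + (-2)·ω_6^3 + (3)·ω_6^4 + (-2)·ω_6^5

X[1] = 1.0000+3.4641i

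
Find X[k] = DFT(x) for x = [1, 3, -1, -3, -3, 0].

X[k] = Σ(n=0 to 5) x[n] · ω_6^(nk)
where ω_6 = e^(-2πi/6)

Computing each X[k]:
X[0] = -3
X[1] = 7.5000-4.3301i
X[2] = -1.5000-0.8660i
X[3] = -3
X[4] = -1.5000+0.8660i
X[5] = 7.5000+4.3301i

X = [-3, 7.5000-4.3301i, -1.5000-0.8660i, -3, -1.5000+0.8660i, 7.5000+4.3301i]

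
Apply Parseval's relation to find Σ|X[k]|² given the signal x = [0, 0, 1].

Parseval: Σ|x[n]|² = (1/N)Σ|X[k]|², so Σ|X[k]|² = N·Σ|x[n]|² = 3·1.0000

Σ|X[k]|² = N·Σ|x[n]|² = 3·1.0000 = 3.0000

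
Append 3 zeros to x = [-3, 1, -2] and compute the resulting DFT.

Original 3-point DFT: [-4, -2.5000-2.5981i, -2.5000+2.5981i]
Zero-padded 6-point DFT provides frequency interpolation.

DFT_6([x, 0, ...]) = [-4, -1.5000+0.8660i, -2.5000-2.5981i, -6, -2.5000+2.5981i, -1.5000-0.8660i]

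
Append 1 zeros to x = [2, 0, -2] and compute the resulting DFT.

Original 3-point DFT: [0, 3.0000-1.7321i, 3.0000+1.7321i]
Zero-padded 4-point DFT provides frequency interpolation.

DFT_4([x, 0, ...]) = [0, 4, 0, 4]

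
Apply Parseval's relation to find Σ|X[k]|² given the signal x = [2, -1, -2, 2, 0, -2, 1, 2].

Parseval: Σ|x[n]|² = (1/N)Σ|X[k]|², so Σ|X[k]|² = N·Σ|x[n]|² = 8·22.0000

Σ|X[k]|² = N·Σ|x[n]|² = 8·22.0000 = 176.0000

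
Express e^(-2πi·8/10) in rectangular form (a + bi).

ω_10^8 = e^(-2πi·8/10)
= cos(-2π·8/10) + i·sin(-2π·8/10)
= cos(-16π/10) + i·sin(-16π/10)

ω_10^8 = cos(-16π/10) + i·sin(-16π/10) = 0.3090+0.9511i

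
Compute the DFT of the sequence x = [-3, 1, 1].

X[k] = Σ(n=0 to 2) x[n] · ω_3^(nk)
where ω_3 = e^(-2πi/3)

Computing each X[k]:
X[0] = -1
X[1] = -4
X[2] = -4

X = [-1, -4, -4]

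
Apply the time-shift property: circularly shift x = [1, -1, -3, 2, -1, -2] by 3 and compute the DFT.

Time shift by 3: X_shifted[k] = ω_6^(3k) · X[k]
Shifted x = [2, -1, -2, 1, -1, -3]

DFT(x[n-3]) = [-4, 0.5000-0.8660i, 6.5000-2.5981i, 2, 6.5000+2.5981i, 0.5000+0.8660i]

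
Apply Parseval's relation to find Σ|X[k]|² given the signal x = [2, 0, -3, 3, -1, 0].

Parseval: Σ|x[n]|² = (1/N)Σ|X[k]|², so Σ|X[k]|² = N·Σ|x[n]|² = 6·23.0000

Σ|X[k]|² = N·Σ|x[n]|² = 6·23.0000 = 138.0000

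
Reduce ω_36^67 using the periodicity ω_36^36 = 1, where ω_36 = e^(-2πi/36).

Since ω_36^36 = 1, powers reduce modulo 36.
67 mod 36 = 31
So ω_36^67 = ω_36^31 = e^(-2πi·31/36)

ω_36^67 = ω_36^31 = 0.6428+0.7660i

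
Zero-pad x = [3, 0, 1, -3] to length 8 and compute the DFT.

Original 4-point DFT: [1, 2-3i, 7, 2+3i]
Zero-padded 8-point DFT provides frequency interpolation.

DFT_8([x, 0, ...]) = [1, 5.1213+1.1213i, 2-3i, 0.8787+3.1213i, 7, 0.8787-3.1213i, 2+3i, 5.1213-1.1213i]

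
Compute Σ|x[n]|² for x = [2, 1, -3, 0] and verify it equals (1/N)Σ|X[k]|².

Time domain:
Σ|x[n]|² = |2|² + |1|² + |-3|² + |0|² = 14.0000

Frequency domain:
(1/4)Σ|X[k]|² = (1/4)(|0|² + |5-1i|² + |-2|² + |5+1i|²) = (1/4)·56.0000 = 14.0000

Both sides agree, confirming Parseval's theorem.

Σ|x[n]|² = (1/N)Σ|X[k]|² = 14.0000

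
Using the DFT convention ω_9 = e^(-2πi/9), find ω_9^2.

ω_9^2 = e^(-2πi·2/9)
= cos(-2π·2/9) + i·sin(-2π·2/9)
= cos(-4π/9) + i·sin(-4π/9)

ω_9^2 = cos(-4π/9) + i·sin(-4π/9) = 0.1736-0.9848i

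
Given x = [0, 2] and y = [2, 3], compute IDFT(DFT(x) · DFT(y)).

(x ⊛ y)[n] = Σ(m=0 to 1) x[m] · y[(n-m) mod 2]

Computing each output sample:
(x ⊛ y)[0] = 6
(x ⊛ y)[1] = 4

x ⊛ y = [6, 4]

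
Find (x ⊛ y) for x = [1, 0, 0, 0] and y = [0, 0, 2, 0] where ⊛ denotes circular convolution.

(x ⊛ y)[n] = Σ(m=0 to 3) x[m] · y[(n-m) mod 4]

Computing each output sample:
(x ⊛ y)[0] = 0
(x ⊛ y)[1] = 0
(x ⊛ y)[2] = 2
(x ⊛ y)[3] = 0

x ⊛ y = [0, 0, 2, 0]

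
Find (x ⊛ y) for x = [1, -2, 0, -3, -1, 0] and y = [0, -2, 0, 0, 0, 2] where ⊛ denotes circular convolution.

(x ⊛ y)[n] = Σ(m=0 to 5) x[m] · y[(n-m) mod 6]

Computing each output sample:
(x ⊛ y)[0] = -4
(x ⊛ y)[1] = -2
(x ⊛ y)[2] = -2
(x ⊛ y)[3] = -2
(x ⊛ y)[4] = 6
(x ⊛ y)[5] = 4

x ⊛ y = [-4, -2, -2, -2, 6, 4]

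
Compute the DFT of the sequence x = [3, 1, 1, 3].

X[k] = Σ(n=0 to 3) x[n] · ω_4^(nk)
where ω_4 = e^(-2πi/4)

Computing each X[k]:
X[0] = 8
X[1] = 2+2i
X[2] = 0
X[3] = 2-2i

X = [8, 2+2i, 0, 2-2i]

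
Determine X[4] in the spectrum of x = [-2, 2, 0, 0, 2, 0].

X[4] = Σ(n=0 to 5) x[n] · ω_6^(4n) where ω_6 = e^(-2πi/6)
= (-2)·ω_6^0 + (2)·ω_6^4 + (0)·ω_6^8 + (0)·ω_6^12 + (2)·ω_6^16 + (0)·ω_6^20

X[4] = -4.0000+3.4641i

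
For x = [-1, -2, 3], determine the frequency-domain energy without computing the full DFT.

Parseval: Σ|x[n]|² = (1/N)Σ|X[k]|², so Σ|X[k]|² = N·Σ|x[n]|² = 3·14.0000

Σ|X[k]|² = N·Σ|x[n]|² = 3·14.0000 = 42.0000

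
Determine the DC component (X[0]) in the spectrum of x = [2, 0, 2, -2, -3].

X[0] = Σ(n=0 to 4) x[n] · ω_5^0 = Σ x[n]
= (2) + (0) + (2) + (-2) + (-3)

X[0] = -1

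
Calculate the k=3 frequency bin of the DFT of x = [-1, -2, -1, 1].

X[3] = Σ(n=0 to 3) x[n] · ω_4^(3n) where ω_4 = e^(-2πi/4)
= (-1)·ω_4^0 + (-2)·ω_4^3 + (-1)·ω_4^6 + (1)·ω_4^9

X[3] = -3i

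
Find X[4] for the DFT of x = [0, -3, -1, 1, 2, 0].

X[4] = Σ(n=0 to 5) x[n] · ω_6^(4n) where ω_6 = e^(-2πi/6)
= (0)·ω_6^0 + (-3)·ω_6^4 + (-1)·ω_6^8 + (1)·ω_6^12 + (2)·ω_6^16 + (0)·ω_6^20

X[4] = 2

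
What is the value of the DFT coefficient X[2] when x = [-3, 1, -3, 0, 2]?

X[2] = Σ(n=0 to 4) x[n] · ω_5^(2n) where ω_5 = e^(-2πi/5)
= (-3)·ω_5^0 + (1)·ω_5^2 + (-3)·ω_5^4 + (0)·ω_5^6 + (2)·ω_5^8

X[2] = -6.3541-2.2654i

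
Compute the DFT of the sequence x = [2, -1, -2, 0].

X[k] = Σ(n=0 to 3) x[n] · ω_4^(nk)
where ω_4 = e^(-2πi/4)

Computing each X[k]:
X[0] = -1
X[1] = 4+1i
X[2] = 1
X[3] = 4-1i

X = [-1, 4+1i, 1, 4-1i]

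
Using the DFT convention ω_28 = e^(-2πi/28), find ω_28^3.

ω_28^3 = e^(-2πi·3/28)
= cos(-2π·3/28) + i·sin(-2π·3/28)
= cos(-6π/28) + i·sin(-6π/28)

ω_28^3 = cos(-6π/28) + i·sin(-6π/28) = 0.7818-0.6235i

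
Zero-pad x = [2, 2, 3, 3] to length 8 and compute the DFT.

Original 4-point DFT: [10, -1+1i, 0, -1-1i]
Zero-padded 8-point DFT provides frequency interpolation.

DFT_8([x, 0, ...]) = [10, 1.2929-6.5355i, -1+1i, 2.7071-0.5355i, 0, 2.7071+0.5355i, -1-1i, 1.2929+6.5355i]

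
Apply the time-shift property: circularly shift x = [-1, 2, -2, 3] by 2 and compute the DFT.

Time shift by 2: X_shifted[k] = ω_4^(2k) · X[k]
Shifted x = [-2, 3, -1, 2]

DFT(x[n-2]) = [2, -1-1i, -8, -1+1i]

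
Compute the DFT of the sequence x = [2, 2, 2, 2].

X[k] = Σ(n=0 to 3) x[n] · ω_4^(nk)
where ω_4 = e^(-2πi/4)

Computing each X[k]:
X[0] = 8
X[1] = 0
X[2] = 0
X[3] = 0

X = [8, 0, 0, 0]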